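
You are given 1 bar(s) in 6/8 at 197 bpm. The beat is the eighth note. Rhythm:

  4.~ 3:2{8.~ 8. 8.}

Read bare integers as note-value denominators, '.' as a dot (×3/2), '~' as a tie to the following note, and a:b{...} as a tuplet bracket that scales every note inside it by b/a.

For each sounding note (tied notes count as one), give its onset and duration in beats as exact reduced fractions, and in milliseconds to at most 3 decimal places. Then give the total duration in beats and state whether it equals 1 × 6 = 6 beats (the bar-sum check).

1) 0.0ms=0b +1522.843ms=5b
2) 1522.843ms=5b +304.569ms=1b
Σ=6b of 6 (197bpm 6/8) — PASS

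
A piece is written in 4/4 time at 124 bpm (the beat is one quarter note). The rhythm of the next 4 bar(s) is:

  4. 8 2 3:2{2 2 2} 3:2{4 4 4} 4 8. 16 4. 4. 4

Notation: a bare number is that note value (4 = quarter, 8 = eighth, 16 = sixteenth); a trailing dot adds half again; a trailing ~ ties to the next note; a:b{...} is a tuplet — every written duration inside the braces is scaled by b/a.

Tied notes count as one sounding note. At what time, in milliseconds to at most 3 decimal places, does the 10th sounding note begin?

note 10 onset = 10b = 4838.71ms

1. 0.0ms @ 0 + 725.806ms (3/2)
2. 725.806ms @ 3/2 + 241.935ms (1/2)
3. 967.742ms @ 2 + 967.742ms (2)
4. 1935.484ms @ 4 + 645.161ms (4/3)
5. 2580.645ms @ 16/3 + 645.161ms (4/3)
6. 3225.806ms @ 20/3 + 645.161ms (4/3)
7. 3870.968ms @ 8 + 322.581ms (2/3)
8. 4193.548ms @ 26/3 + 322.581ms (2/3)
9. 4516.129ms @ 28/3 + 322.581ms (2/3)
10. 4838.71ms @ 10 + 483.871ms (1)
11. 5322.581ms @ 11 + 362.903ms (3/4)
12. 5685.484ms @ 47/4 + 120.968ms (1/4)
13. 5806.452ms @ 12 + 725.806ms (3/2)
14. 6532.258ms @ 27/2 + 725.806ms (3/2)
15. 7258.065ms @ 15 + 483.871ms (1)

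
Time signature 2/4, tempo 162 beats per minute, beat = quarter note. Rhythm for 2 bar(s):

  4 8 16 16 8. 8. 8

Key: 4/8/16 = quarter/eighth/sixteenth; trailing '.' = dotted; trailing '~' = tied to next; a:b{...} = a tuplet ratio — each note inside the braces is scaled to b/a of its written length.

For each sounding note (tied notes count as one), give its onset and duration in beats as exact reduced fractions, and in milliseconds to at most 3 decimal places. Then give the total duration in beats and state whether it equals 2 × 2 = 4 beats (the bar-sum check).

1) 0.0ms=0b +370.37ms=1b
2) 370.37ms=1b +185.185ms=1/2b
3) 555.556ms=3/2b +92.593ms=1/4b
4) 648.148ms=7/4b +92.593ms=1/4b
5) 740.741ms=2b +277.778ms=3/4b
6) 1018.519ms=11/4b +277.778ms=3/4b
7) 1296.296ms=7/2b +185.185ms=1/2b
Σ=4b of 4 (162bpm 2/4) — PASS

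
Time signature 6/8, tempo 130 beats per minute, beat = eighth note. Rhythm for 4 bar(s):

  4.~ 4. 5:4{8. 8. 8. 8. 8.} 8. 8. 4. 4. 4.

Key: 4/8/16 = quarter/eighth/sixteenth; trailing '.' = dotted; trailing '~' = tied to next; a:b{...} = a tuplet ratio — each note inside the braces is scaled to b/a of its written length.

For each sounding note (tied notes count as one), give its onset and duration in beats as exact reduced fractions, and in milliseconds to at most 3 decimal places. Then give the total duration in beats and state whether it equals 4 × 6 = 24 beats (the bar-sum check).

1) 0.0ms=0b +2769.231ms=6b
2) 2769.231ms=6b +553.846ms=6/5b
3) 3323.077ms=36/5b +553.846ms=6/5b
4) 3876.923ms=42/5b +553.846ms=6/5b
5) 4430.769ms=48/5b +553.846ms=6/5b
6) 4984.615ms=54/5b +553.846ms=6/5b
7) 5538.462ms=12b +692.308ms=3/2b
8) 6230.769ms=27/2b +692.308ms=3/2b
9) 6923.077ms=15b +1384.615ms=3b
10) 8307.692ms=18b +1384.615ms=3b
11) 9692.308ms=21b +1384.615ms=3b
Σ=24b of 24 (130bpm 6/8) — PASS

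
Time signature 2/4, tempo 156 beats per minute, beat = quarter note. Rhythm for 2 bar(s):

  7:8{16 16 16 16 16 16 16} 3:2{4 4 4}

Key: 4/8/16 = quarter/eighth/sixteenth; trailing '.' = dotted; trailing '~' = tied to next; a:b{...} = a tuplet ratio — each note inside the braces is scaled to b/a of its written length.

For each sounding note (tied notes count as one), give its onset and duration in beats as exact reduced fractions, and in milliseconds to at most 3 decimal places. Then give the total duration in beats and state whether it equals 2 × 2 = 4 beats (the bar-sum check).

1) 0.0ms=0b +109.89ms=2/7b
2) 109.89ms=2/7b +109.89ms=2/7b
3) 219.78ms=4/7b +109.89ms=2/7b
4) 329.67ms=6/7b +109.89ms=2/7b
5) 439.56ms=8/7b +109.89ms=2/7b
6) 549.451ms=10/7b +109.89ms=2/7b
7) 659.341ms=12/7b +109.89ms=2/7b
8) 769.231ms=2b +256.41ms=2/3b
9) 1025.641ms=8/3b +256.41ms=2/3b
10) 1282.051ms=10/3b +256.41ms=2/3b
Σ=4b of 4 (156bpm 2/4) — PASS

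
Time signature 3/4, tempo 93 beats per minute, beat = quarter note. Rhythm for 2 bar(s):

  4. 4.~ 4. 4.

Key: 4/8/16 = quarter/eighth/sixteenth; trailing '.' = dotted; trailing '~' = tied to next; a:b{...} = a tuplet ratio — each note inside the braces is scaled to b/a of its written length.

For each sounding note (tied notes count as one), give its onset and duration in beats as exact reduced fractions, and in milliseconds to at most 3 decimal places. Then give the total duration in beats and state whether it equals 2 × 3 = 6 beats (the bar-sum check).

1) 0.0ms=0b +967.742ms=3/2b
2) 967.742ms=3/2b +1935.484ms=3b
3) 2903.226ms=9/2b +967.742ms=3/2b
Σ=6b of 6 (93bpm 3/4) — PASS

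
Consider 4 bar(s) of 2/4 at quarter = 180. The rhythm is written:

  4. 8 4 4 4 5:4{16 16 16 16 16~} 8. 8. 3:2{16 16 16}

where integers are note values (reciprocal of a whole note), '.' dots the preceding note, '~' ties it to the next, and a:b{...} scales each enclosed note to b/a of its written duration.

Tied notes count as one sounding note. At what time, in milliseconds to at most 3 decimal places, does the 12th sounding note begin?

1. 0.0ms @ 0 + 500.0ms (3/2)
2. 500.0ms @ 3/2 + 166.667ms (1/2)
3. 666.667ms @ 2 + 333.333ms (1)
4. 1000.0ms @ 3 + 333.333ms (1)
5. 1333.333ms @ 4 + 333.333ms (1)
6. 1666.667ms @ 5 + 66.667ms (1/5)
7. 1733.333ms @ 26/5 + 66.667ms (1/5)
8. 1800.0ms @ 27/5 + 66.667ms (1/5)
9. 1866.667ms @ 28/5 + 66.667ms (1/5)
10. 1933.333ms @ 29/5 + 316.667ms (19/20)
11. 2250.0ms @ 27/4 + 250.0ms (3/4)
12. 2500.0ms @ 15/2 + 55.556ms (1/6)
13. 2555.556ms @ 23/3 + 55.556ms (1/6)
14. 2611.111ms @ 47/6 + 55.556ms (1/6)

note 12 onset = 15/2b = 2500.0ms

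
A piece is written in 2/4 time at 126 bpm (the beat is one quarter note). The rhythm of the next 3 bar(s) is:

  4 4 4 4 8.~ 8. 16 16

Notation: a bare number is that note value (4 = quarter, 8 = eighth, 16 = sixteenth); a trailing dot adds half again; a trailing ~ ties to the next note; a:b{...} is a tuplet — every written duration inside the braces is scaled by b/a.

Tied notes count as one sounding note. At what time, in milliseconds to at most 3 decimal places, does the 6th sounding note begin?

1. 0.0ms @ 0 + 476.19ms (1)
2. 476.19ms @ 1 + 476.19ms (1)
3. 952.381ms @ 2 + 476.19ms (1)
4. 1428.571ms @ 3 + 476.19ms (1)
5. 1904.762ms @ 4 + 714.286ms (3/2)
6. 2619.048ms @ 11/2 + 119.048ms (1/4)
7. 2738.095ms @ 23/4 + 119.048ms (1/4)

note 6 onset = 11/2b = 2619.048ms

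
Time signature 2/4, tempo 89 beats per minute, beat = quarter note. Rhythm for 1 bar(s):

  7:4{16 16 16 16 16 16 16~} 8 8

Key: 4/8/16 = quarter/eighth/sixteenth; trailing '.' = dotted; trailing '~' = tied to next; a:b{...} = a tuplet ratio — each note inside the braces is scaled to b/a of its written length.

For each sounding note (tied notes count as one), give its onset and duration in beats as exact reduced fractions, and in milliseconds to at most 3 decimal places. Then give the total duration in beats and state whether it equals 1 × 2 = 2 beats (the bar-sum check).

1) 0.0ms=0b +96.308ms=1/7b
2) 96.308ms=1/7b +96.308ms=1/7b
3) 192.616ms=2/7b +96.308ms=1/7b
4) 288.925ms=3/7b +96.308ms=1/7b
5) 385.233ms=4/7b +96.308ms=1/7b
6) 481.541ms=5/7b +96.308ms=1/7b
7) 577.849ms=6/7b +433.387ms=9/14b
8) 1011.236ms=3/2b +337.079ms=1/2b
Σ=2b of 2 (89bpm 2/4) — PASS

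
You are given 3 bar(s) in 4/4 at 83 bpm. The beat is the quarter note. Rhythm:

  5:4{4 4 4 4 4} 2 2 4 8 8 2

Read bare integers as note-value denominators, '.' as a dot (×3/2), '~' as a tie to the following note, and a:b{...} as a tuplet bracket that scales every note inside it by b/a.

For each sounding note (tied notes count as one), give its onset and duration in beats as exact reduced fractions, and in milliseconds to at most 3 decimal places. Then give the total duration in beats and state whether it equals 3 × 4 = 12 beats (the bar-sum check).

1) 0.0ms=0b +578.313ms=4/5b
2) 578.313ms=4/5b +578.313ms=4/5b
3) 1156.627ms=8/5b +578.313ms=4/5b
4) 1734.94ms=12/5b +578.313ms=4/5b
5) 2313.253ms=16/5b +578.313ms=4/5b
6) 2891.566ms=4b +1445.783ms=2b
7) 4337.349ms=6b +1445.783ms=2b
8) 5783.133ms=8b +722.892ms=1b
9) 6506.024ms=9b +361.446ms=1/2b
10) 6867.47ms=19/2b +361.446ms=1/2b
11) 7228.916ms=10b +1445.783ms=2b
Σ=12b of 12 (83bpm 4/4) — PASS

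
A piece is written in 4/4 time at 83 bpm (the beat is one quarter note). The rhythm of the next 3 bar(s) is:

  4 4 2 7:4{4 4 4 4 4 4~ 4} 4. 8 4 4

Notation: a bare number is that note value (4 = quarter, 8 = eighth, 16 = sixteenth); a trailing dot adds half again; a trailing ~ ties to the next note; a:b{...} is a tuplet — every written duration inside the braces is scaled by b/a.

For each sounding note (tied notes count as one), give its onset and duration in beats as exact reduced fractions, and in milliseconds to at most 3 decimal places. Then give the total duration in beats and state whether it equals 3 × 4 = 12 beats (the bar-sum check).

1) 0.0ms=0b +722.892ms=1b
2) 722.892ms=1b +722.892ms=1b
3) 1445.783ms=2b +1445.783ms=2b
4) 2891.566ms=4b +413.081ms=4/7b
5) 3304.647ms=32/7b +413.081ms=4/7b
6) 3717.728ms=36/7b +413.081ms=4/7b
7) 4130.809ms=40/7b +413.081ms=4/7b
8) 4543.89ms=44/7b +413.081ms=4/7b
9) 4956.971ms=48/7b +826.162ms=8/7b
10) 5783.133ms=8b +1084.337ms=3/2b
11) 6867.47ms=19/2b +361.446ms=1/2b
12) 7228.916ms=10b +722.892ms=1b
13) 7951.807ms=11b +722.892ms=1b
Σ=12b of 12 (83bpm 4/4) — PASS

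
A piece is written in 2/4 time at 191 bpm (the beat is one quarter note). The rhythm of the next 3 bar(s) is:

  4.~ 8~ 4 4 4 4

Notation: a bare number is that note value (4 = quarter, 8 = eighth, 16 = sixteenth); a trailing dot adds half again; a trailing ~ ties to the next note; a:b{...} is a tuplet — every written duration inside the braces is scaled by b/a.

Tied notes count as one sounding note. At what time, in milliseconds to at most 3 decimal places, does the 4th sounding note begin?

note 4 onset = 5b = 1570.681ms

1. 0.0ms @ 0 + 942.408ms (3)
2. 942.408ms @ 3 + 314.136ms (1)
3. 1256.545ms @ 4 + 314.136ms (1)
4. 1570.681ms @ 5 + 314.136ms (1)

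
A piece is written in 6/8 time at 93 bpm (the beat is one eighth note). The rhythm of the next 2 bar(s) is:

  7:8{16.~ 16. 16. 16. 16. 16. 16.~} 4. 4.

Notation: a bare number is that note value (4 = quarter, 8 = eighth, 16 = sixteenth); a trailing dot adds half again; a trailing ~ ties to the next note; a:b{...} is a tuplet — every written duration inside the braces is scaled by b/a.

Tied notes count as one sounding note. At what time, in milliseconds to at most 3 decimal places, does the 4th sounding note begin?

note 4 onset = 24/7b = 2211.982ms

1. 0.0ms @ 0 + 1105.991ms (12/7)
2. 1105.991ms @ 12/7 + 552.995ms (6/7)
3. 1658.986ms @ 18/7 + 552.995ms (6/7)
4. 2211.982ms @ 24/7 + 552.995ms (6/7)
5. 2764.977ms @ 30/7 + 552.995ms (6/7)
6. 3317.972ms @ 36/7 + 2488.479ms (27/7)
7. 5806.452ms @ 9 + 1935.484ms (3)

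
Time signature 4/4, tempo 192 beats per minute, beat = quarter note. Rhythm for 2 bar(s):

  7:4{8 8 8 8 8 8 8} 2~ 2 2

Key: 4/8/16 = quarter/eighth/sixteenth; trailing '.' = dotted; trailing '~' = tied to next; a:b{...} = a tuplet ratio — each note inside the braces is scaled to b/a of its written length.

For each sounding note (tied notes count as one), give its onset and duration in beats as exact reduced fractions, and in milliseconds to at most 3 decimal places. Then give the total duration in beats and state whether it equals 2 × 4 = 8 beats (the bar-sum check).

1) 0.0ms=0b +89.286ms=2/7b
2) 89.286ms=2/7b +89.286ms=2/7b
3) 178.571ms=4/7b +89.286ms=2/7b
4) 267.857ms=6/7b +89.286ms=2/7b
5) 357.143ms=8/7b +89.286ms=2/7b
6) 446.429ms=10/7b +89.286ms=2/7b
7) 535.714ms=12/7b +89.286ms=2/7b
8) 625.0ms=2b +1250.0ms=4b
9) 1875.0ms=6b +625.0ms=2b
Σ=8b of 8 (192bpm 4/4) — PASS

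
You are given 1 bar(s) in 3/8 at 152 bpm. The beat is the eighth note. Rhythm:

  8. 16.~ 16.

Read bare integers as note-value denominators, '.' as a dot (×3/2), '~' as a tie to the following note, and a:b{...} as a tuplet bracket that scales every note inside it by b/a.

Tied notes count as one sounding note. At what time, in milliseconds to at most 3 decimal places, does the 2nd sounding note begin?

1. 0.0ms @ 0 + 592.105ms (3/2)
2. 592.105ms @ 3/2 + 592.105ms (3/2)

note 2 onset = 3/2b = 592.105ms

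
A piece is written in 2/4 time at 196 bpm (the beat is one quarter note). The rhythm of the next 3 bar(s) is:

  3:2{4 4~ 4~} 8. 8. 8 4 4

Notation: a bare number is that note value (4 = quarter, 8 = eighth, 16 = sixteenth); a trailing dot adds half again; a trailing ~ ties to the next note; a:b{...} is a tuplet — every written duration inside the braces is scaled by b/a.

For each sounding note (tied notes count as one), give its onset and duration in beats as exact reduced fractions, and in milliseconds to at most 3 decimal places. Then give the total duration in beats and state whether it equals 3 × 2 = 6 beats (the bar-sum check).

1) 0.0ms=0b +204.082ms=2/3b
2) 204.082ms=2/3b +637.755ms=25/12b
3) 841.837ms=11/4b +229.592ms=3/4b
4) 1071.429ms=7/2b +153.061ms=1/2b
5) 1224.49ms=4b +306.122ms=1b
6) 1530.612ms=5b +306.122ms=1b
Σ=6b of 6 (196bpm 2/4) — PASS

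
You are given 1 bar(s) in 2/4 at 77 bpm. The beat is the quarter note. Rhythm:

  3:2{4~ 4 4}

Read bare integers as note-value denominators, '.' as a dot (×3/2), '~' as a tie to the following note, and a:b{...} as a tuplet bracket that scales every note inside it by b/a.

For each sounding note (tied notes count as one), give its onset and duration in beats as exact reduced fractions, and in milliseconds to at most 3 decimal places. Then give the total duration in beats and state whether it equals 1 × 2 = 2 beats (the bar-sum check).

1) 0.0ms=0b +1038.961ms=4/3b
2) 1038.961ms=4/3b +519.481ms=2/3b
Σ=2b of 2 (77bpm 2/4) — PASS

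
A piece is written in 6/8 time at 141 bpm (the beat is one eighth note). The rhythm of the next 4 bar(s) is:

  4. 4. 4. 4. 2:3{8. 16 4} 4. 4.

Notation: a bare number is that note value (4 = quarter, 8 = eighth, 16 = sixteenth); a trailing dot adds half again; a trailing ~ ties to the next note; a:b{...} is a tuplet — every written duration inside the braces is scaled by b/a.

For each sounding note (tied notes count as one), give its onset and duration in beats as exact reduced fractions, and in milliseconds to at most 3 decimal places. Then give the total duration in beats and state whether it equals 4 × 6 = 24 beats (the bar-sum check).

1) 0.0ms=0b +1276.596ms=3b
2) 1276.596ms=3b +1276.596ms=3b
3) 2553.191ms=6b +1276.596ms=3b
4) 3829.787ms=9b +1276.596ms=3b
5) 5106.383ms=12b +957.447ms=9/4b
6) 6063.83ms=57/4b +319.149ms=3/4b
7) 6382.979ms=15b +1276.596ms=3b
8) 7659.574ms=18b +1276.596ms=3b
9) 8936.17ms=21b +1276.596ms=3b
Σ=24b of 24 (141bpm 6/8) — PASS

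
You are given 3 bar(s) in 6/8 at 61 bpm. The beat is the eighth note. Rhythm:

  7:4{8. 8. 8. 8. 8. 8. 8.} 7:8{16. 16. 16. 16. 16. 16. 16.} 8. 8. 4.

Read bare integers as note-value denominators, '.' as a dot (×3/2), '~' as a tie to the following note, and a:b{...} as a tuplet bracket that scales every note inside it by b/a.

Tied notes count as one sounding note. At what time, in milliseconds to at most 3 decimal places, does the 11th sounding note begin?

note 11 onset = 60/7b = 8430.913ms

1. 0.0ms @ 0 + 843.091ms (6/7)
2. 843.091ms @ 6/7 + 843.091ms (6/7)
3. 1686.183ms @ 12/7 + 843.091ms (6/7)
4. 2529.274ms @ 18/7 + 843.091ms (6/7)
5. 3372.365ms @ 24/7 + 843.091ms (6/7)
6. 4215.457ms @ 30/7 + 843.091ms (6/7)
7. 5058.548ms @ 36/7 + 843.091ms (6/7)
8. 5901.639ms @ 6 + 843.091ms (6/7)
9. 6744.731ms @ 48/7 + 843.091ms (6/7)
10. 7587.822ms @ 54/7 + 843.091ms (6/7)
11. 8430.913ms @ 60/7 + 843.091ms (6/7)
12. 9274.005ms @ 66/7 + 843.091ms (6/7)
13. 10117.096ms @ 72/7 + 843.091ms (6/7)
14. 10960.187ms @ 78/7 + 843.091ms (6/7)
15. 11803.279ms @ 12 + 1475.41ms (3/2)
16. 13278.689ms @ 27/2 + 1475.41ms (3/2)
17. 14754.098ms @ 15 + 2950.82ms (3)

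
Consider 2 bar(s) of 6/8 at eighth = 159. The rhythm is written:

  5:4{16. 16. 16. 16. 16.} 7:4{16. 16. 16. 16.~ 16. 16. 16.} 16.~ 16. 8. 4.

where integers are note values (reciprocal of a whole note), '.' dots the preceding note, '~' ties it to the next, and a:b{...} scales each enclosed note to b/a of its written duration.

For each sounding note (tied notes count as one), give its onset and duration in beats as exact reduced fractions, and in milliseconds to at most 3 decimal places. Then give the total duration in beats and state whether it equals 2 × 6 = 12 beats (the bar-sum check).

1) 0.0ms=0b +226.415ms=3/5b
2) 226.415ms=3/5b +226.415ms=3/5b
3) 452.83ms=6/5b +226.415ms=3/5b
4) 679.245ms=9/5b +226.415ms=3/5b
5) 905.66ms=12/5b +226.415ms=3/5b
6) 1132.075ms=3b +161.725ms=3/7b
7) 1293.801ms=24/7b +161.725ms=3/7b
8) 1455.526ms=27/7b +161.725ms=3/7b
9) 1617.251ms=30/7b +323.45ms=6/7b
10) 1940.701ms=36/7b +161.725ms=3/7b
11) 2102.426ms=39/7b +161.725ms=3/7b
12) 2264.151ms=6b +566.038ms=3/2b
13) 2830.189ms=15/2b +566.038ms=3/2b
14) 3396.226ms=9b +1132.075ms=3b
Σ=12b of 12 (159bpm 6/8) — PASS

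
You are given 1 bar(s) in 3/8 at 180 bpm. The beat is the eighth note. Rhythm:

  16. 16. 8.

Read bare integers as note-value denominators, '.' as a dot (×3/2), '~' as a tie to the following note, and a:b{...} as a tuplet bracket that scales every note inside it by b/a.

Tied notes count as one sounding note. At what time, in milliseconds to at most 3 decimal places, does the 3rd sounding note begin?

1. 0.0ms @ 0 + 250.0ms (3/4)
2. 250.0ms @ 3/4 + 250.0ms (3/4)
3. 500.0ms @ 3/2 + 500.0ms (3/2)

note 3 onset = 3/2b = 500.0ms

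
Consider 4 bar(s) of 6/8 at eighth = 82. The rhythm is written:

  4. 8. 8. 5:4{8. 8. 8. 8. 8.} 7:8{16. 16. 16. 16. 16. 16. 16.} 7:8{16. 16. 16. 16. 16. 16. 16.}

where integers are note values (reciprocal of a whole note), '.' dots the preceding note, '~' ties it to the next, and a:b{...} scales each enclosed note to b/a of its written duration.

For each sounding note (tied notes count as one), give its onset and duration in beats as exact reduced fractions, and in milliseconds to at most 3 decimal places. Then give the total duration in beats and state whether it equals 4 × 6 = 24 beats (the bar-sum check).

1) 0.0ms=0b +2195.122ms=3b
2) 2195.122ms=3b +1097.561ms=3/2b
3) 3292.683ms=9/2b +1097.561ms=3/2b
4) 4390.244ms=6b +878.049ms=6/5b
5) 5268.293ms=36/5b +878.049ms=6/5b
6) 6146.341ms=42/5b +878.049ms=6/5b
7) 7024.39ms=48/5b +878.049ms=6/5b
8) 7902.439ms=54/5b +878.049ms=6/5b
9) 8780.488ms=12b +627.178ms=6/7b
10) 9407.666ms=90/7b +627.178ms=6/7b
11) 10034.843ms=96/7b +627.178ms=6/7b
12) 10662.021ms=102/7b +627.178ms=6/7b
13) 11289.199ms=108/7b +627.178ms=6/7b
14) 11916.376ms=114/7b +627.178ms=6/7b
15) 12543.554ms=120/7b +627.178ms=6/7b
16) 13170.732ms=18b +627.178ms=6/7b
17) 13797.909ms=132/7b +627.178ms=6/7b
18) 14425.087ms=138/7b +627.178ms=6/7b
19) 15052.265ms=144/7b +627.178ms=6/7b
20) 15679.443ms=150/7b +627.178ms=6/7b
21) 16306.62ms=156/7b +627.178ms=6/7b
22) 16933.798ms=162/7b +627.178ms=6/7b
Σ=24b of 24 (82bpm 6/8) — PASS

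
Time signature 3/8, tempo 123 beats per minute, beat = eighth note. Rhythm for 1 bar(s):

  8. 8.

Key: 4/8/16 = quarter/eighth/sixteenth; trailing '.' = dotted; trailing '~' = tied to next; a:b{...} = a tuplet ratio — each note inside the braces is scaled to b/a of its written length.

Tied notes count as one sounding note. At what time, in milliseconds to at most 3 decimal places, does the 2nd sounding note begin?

1. 0.0ms @ 0 + 731.707ms (3/2)
2. 731.707ms @ 3/2 + 731.707ms (3/2)

note 2 onset = 3/2b = 731.707ms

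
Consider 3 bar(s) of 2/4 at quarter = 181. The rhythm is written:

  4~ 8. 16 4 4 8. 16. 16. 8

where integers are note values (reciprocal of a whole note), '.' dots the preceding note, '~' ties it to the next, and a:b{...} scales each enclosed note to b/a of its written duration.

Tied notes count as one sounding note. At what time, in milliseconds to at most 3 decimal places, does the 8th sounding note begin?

note 8 onset = 11/2b = 1823.204ms

1. 0.0ms @ 0 + 580.11ms (7/4)
2. 580.11ms @ 7/4 + 82.873ms (1/4)
3. 662.983ms @ 2 + 331.492ms (1)
4. 994.475ms @ 3 + 331.492ms (1)
5. 1325.967ms @ 4 + 248.619ms (3/4)
6. 1574.586ms @ 19/4 + 124.309ms (3/8)
7. 1698.895ms @ 41/8 + 124.309ms (3/8)
8. 1823.204ms @ 11/2 + 165.746ms (1/2)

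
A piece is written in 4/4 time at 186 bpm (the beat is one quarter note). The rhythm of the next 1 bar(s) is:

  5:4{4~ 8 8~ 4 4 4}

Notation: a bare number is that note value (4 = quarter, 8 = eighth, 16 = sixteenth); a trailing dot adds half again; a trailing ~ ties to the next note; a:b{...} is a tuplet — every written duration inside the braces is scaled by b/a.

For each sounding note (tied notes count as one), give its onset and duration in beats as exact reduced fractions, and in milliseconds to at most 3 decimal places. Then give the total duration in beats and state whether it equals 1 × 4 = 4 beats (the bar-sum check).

1) 0.0ms=0b +387.097ms=6/5b
2) 387.097ms=6/5b +387.097ms=6/5b
3) 774.194ms=12/5b +258.065ms=4/5b
4) 1032.258ms=16/5b +258.065ms=4/5b
Σ=4b of 4 (186bpm 4/4) — PASS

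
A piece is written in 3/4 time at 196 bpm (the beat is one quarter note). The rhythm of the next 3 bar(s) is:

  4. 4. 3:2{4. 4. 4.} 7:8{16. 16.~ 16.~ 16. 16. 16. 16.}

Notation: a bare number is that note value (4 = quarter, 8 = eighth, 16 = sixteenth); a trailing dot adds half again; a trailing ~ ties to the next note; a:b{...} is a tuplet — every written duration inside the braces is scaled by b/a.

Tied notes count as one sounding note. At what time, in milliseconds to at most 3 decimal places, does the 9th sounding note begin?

note 9 onset = 57/7b = 2492.711ms

1. 0.0ms @ 0 + 459.184ms (3/2)
2. 459.184ms @ 3/2 + 459.184ms (3/2)
3. 918.367ms @ 3 + 306.122ms (1)
4. 1224.49ms @ 4 + 306.122ms (1)
5. 1530.612ms @ 5 + 306.122ms (1)
6. 1836.735ms @ 6 + 131.195ms (3/7)
7. 1967.93ms @ 45/7 + 393.586ms (9/7)
8. 2361.516ms @ 54/7 + 131.195ms (3/7)
9. 2492.711ms @ 57/7 + 131.195ms (3/7)
10. 2623.907ms @ 60/7 + 131.195ms (3/7)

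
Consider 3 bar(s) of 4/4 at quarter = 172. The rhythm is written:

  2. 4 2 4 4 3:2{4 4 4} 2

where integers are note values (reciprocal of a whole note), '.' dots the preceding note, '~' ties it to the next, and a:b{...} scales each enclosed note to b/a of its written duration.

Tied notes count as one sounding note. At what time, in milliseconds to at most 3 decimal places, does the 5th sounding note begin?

1. 0.0ms @ 0 + 1046.512ms (3)
2. 1046.512ms @ 3 + 348.837ms (1)
3. 1395.349ms @ 4 + 697.674ms (2)
4. 2093.023ms @ 6 + 348.837ms (1)
5. 2441.86ms @ 7 + 348.837ms (1)
6. 2790.698ms @ 8 + 232.558ms (2/3)
7. 3023.256ms @ 26/3 + 232.558ms (2/3)
8. 3255.814ms @ 28/3 + 232.558ms (2/3)
9. 3488.372ms @ 10 + 697.674ms (2)

note 5 onset = 7b = 2441.86ms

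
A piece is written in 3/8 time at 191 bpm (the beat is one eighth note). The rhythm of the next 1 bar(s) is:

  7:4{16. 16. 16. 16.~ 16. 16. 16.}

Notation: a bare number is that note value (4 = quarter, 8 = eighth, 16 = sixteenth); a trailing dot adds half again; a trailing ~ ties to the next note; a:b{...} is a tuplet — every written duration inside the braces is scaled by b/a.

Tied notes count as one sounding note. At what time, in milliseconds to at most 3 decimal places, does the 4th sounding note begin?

1. 0.0ms @ 0 + 134.63ms (3/7)
2. 134.63ms @ 3/7 + 134.63ms (3/7)
3. 269.26ms @ 6/7 + 134.63ms (3/7)
4. 403.889ms @ 9/7 + 269.26ms (6/7)
5. 673.149ms @ 15/7 + 134.63ms (3/7)
6. 807.779ms @ 18/7 + 134.63ms (3/7)

note 4 onset = 9/7b = 403.889ms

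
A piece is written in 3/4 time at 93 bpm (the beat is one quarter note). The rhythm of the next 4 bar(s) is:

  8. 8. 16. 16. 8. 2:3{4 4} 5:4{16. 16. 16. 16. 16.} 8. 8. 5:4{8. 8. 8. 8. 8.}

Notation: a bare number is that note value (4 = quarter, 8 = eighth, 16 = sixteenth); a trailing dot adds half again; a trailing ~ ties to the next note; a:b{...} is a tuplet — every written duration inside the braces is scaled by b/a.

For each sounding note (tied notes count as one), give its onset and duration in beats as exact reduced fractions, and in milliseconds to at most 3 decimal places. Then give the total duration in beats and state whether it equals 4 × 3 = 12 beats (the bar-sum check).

1) 0.0ms=0b +483.871ms=3/4b
2) 483.871ms=3/4b +483.871ms=3/4b
3) 967.742ms=3/2b +241.935ms=3/8b
4) 1209.677ms=15/8b +241.935ms=3/8b
5) 1451.613ms=9/4b +483.871ms=3/4b
6) 1935.484ms=3b +967.742ms=3/2b
7) 2903.226ms=9/2b +967.742ms=3/2b
8) 3870.968ms=6b +193.548ms=3/10b
9) 4064.516ms=63/10b +193.548ms=3/10b
10) 4258.065ms=33/5b +193.548ms=3/10b
11) 4451.613ms=69/10b +193.548ms=3/10b
12) 4645.161ms=36/5b +193.548ms=3/10b
13) 4838.71ms=15/2b +483.871ms=3/4b
14) 5322.581ms=33/4b +483.871ms=3/4b
15) 5806.452ms=9b +387.097ms=3/5b
16) 6193.548ms=48/5b +387.097ms=3/5b
17) 6580.645ms=51/5b +387.097ms=3/5b
18) 6967.742ms=54/5b +387.097ms=3/5b
19) 7354.839ms=57/5b +387.097ms=3/5b
Σ=12b of 12 (93bpm 3/4) — PASS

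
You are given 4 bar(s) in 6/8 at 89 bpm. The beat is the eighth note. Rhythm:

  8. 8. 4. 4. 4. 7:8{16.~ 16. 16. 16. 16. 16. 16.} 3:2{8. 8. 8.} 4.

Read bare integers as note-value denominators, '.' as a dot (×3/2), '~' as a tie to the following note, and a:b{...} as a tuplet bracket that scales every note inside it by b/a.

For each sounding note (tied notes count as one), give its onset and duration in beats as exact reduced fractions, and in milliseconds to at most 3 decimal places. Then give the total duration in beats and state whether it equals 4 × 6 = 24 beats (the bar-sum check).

1) 0.0ms=0b +1011.236ms=3/2b
2) 1011.236ms=3/2b +1011.236ms=3/2b
3) 2022.472ms=3b +2022.472ms=3b
4) 4044.944ms=6b +2022.472ms=3b
5) 6067.416ms=9b +2022.472ms=3b
6) 8089.888ms=12b +1155.698ms=12/7b
7) 9245.586ms=96/7b +577.849ms=6/7b
8) 9823.435ms=102/7b +577.849ms=6/7b
9) 10401.284ms=108/7b +577.849ms=6/7b
10) 10979.133ms=114/7b +577.849ms=6/7b
11) 11556.982ms=120/7b +577.849ms=6/7b
12) 12134.831ms=18b +674.157ms=1b
13) 12808.989ms=19b +674.157ms=1b
14) 13483.146ms=20b +674.157ms=1b
15) 14157.303ms=21b +2022.472ms=3b
Σ=24b of 24 (89bpm 6/8) — PASS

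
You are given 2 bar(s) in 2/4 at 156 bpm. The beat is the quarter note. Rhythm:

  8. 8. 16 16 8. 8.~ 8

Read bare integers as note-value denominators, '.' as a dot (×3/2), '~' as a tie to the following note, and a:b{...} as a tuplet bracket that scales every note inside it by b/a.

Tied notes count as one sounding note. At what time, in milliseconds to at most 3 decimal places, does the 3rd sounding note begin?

note 3 onset = 3/2b = 576.923ms

1. 0.0ms @ 0 + 288.462ms (3/4)
2. 288.462ms @ 3/4 + 288.462ms (3/4)
3. 576.923ms @ 3/2 + 96.154ms (1/4)
4. 673.077ms @ 7/4 + 96.154ms (1/4)
5. 769.231ms @ 2 + 288.462ms (3/4)
6. 1057.692ms @ 11/4 + 480.769ms (5/4)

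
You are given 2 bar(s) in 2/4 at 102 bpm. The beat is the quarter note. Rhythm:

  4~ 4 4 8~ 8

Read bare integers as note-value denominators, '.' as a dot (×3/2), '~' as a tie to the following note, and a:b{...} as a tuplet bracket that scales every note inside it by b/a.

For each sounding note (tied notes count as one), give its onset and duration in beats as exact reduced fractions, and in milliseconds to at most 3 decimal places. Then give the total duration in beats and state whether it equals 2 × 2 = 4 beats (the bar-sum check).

1) 0.0ms=0b +1176.471ms=2b
2) 1176.471ms=2b +588.235ms=1b
3) 1764.706ms=3b +588.235ms=1b
Σ=4b of 4 (102bpm 2/4) — PASS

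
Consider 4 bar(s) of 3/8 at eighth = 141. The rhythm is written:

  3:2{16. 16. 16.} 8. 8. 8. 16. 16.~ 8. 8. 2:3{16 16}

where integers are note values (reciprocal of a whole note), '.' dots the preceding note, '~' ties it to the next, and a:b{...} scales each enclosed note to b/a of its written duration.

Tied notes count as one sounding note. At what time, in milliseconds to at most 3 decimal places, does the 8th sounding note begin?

note 8 onset = 27/4b = 2872.34ms

1. 0.0ms @ 0 + 212.766ms (1/2)
2. 212.766ms @ 1/2 + 212.766ms (1/2)
3. 425.532ms @ 1 + 212.766ms (1/2)
4. 638.298ms @ 3/2 + 638.298ms (3/2)
5. 1276.596ms @ 3 + 638.298ms (3/2)
6. 1914.894ms @ 9/2 + 638.298ms (3/2)
7. 2553.191ms @ 6 + 319.149ms (3/4)
8. 2872.34ms @ 27/4 + 957.447ms (9/4)
9. 3829.787ms @ 9 + 638.298ms (3/2)
10. 4468.085ms @ 21/2 + 319.149ms (3/4)
11. 4787.234ms @ 45/4 + 319.149ms (3/4)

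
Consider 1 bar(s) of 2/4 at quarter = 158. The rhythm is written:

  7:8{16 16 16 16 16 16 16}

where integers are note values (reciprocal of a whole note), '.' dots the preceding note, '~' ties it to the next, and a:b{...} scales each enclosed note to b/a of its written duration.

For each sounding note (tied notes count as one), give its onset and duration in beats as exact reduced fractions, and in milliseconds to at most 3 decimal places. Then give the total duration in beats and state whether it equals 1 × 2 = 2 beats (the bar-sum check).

1) 0.0ms=0b +108.499ms=2/7b
2) 108.499ms=2/7b +108.499ms=2/7b
3) 216.998ms=4/7b +108.499ms=2/7b
4) 325.497ms=6/7b +108.499ms=2/7b
5) 433.996ms=8/7b +108.499ms=2/7b
6) 542.495ms=10/7b +108.499ms=2/7b
7) 650.995ms=12/7b +108.499ms=2/7b
Σ=2b of 2 (158bpm 2/4) — PASS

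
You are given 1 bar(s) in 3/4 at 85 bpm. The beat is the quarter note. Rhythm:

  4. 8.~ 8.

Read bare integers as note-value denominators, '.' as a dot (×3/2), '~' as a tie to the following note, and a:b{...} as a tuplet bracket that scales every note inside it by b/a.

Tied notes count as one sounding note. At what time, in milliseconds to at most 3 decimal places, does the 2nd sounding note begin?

1. 0.0ms @ 0 + 1058.824ms (3/2)
2. 1058.824ms @ 3/2 + 1058.824ms (3/2)

note 2 onset = 3/2b = 1058.824ms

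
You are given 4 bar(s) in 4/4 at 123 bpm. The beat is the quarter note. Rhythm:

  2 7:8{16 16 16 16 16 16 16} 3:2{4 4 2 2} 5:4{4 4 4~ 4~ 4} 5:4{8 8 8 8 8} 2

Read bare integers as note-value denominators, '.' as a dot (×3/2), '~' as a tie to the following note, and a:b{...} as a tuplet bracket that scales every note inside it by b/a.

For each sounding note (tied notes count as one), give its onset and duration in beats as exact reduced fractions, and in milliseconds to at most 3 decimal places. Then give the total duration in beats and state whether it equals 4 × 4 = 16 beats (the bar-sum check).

1) 0.0ms=0b +975.61ms=2b
2) 975.61ms=2b +139.373ms=2/7b
3) 1114.983ms=16/7b +139.373ms=2/7b
4) 1254.355ms=18/7b +139.373ms=2/7b
5) 1393.728ms=20/7b +139.373ms=2/7b
6) 1533.101ms=22/7b +139.373ms=2/7b
7) 1672.474ms=24/7b +139.373ms=2/7b
8) 1811.847ms=26/7b +139.373ms=2/7b
9) 1951.22ms=4b +325.203ms=2/3b
10) 2276.423ms=14/3b +325.203ms=2/3b
11) 2601.626ms=16/3b +650.407ms=4/3b
12) 3252.033ms=20/3b +650.407ms=4/3b
13) 3902.439ms=8b +390.244ms=4/5b
14) 4292.683ms=44/5b +390.244ms=4/5b
15) 4682.927ms=48/5b +1170.732ms=12/5b
16) 5853.659ms=12b +195.122ms=2/5b
17) 6048.78ms=62/5b +195.122ms=2/5b
18) 6243.902ms=64/5b +195.122ms=2/5b
19) 6439.024ms=66/5b +195.122ms=2/5b
20) 6634.146ms=68/5b +195.122ms=2/5b
21) 6829.268ms=14b +975.61ms=2b
Σ=16b of 16 (123bpm 4/4) — PASS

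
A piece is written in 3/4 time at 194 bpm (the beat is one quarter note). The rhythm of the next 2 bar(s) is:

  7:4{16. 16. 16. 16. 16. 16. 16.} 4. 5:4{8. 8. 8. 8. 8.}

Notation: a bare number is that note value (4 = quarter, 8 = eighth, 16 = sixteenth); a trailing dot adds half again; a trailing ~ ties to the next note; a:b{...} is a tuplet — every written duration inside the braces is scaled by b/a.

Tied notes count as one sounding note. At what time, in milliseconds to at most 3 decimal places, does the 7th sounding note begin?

note 7 onset = 9/7b = 397.644ms

1. 0.0ms @ 0 + 66.274ms (3/14)
2. 66.274ms @ 3/14 + 66.274ms (3/14)
3. 132.548ms @ 3/7 + 66.274ms (3/14)
4. 198.822ms @ 9/14 + 66.274ms (3/14)
5. 265.096ms @ 6/7 + 66.274ms (3/14)
6. 331.37ms @ 15/14 + 66.274ms (3/14)
7. 397.644ms @ 9/7 + 66.274ms (3/14)
8. 463.918ms @ 3/2 + 463.918ms (3/2)
9. 927.835ms @ 3 + 185.567ms (3/5)
10. 1113.402ms @ 18/5 + 185.567ms (3/5)
11. 1298.969ms @ 21/5 + 185.567ms (3/5)
12. 1484.536ms @ 24/5 + 185.567ms (3/5)
13. 1670.103ms @ 27/5 + 185.567ms (3/5)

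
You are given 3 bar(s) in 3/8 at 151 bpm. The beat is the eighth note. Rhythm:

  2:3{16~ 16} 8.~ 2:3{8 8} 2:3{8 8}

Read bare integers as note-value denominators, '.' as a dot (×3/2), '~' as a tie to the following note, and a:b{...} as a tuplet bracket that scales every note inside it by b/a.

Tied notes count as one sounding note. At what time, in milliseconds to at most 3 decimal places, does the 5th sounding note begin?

note 5 onset = 15/2b = 2980.132ms

1. 0.0ms @ 0 + 596.026ms (3/2)
2. 596.026ms @ 3/2 + 1192.053ms (3)
3. 1788.079ms @ 9/2 + 596.026ms (3/2)
4. 2384.106ms @ 6 + 596.026ms (3/2)
5. 2980.132ms @ 15/2 + 596.026ms (3/2)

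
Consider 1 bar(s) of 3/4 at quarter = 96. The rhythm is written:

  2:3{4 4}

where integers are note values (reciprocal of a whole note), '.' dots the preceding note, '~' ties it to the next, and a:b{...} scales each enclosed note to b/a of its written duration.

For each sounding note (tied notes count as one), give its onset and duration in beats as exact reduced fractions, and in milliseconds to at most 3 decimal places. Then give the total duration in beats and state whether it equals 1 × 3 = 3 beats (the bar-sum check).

1) 0.0ms=0b +937.5ms=3/2b
2) 937.5ms=3/2b +937.5ms=3/2b
Σ=3b of 3 (96bpm 3/4) — PASS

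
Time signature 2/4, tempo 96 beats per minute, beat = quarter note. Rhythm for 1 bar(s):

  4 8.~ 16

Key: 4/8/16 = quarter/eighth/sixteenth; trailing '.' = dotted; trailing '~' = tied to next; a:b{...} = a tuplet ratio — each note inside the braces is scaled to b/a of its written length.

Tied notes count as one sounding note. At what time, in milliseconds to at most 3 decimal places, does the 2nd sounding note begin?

note 2 onset = 1b = 625.0ms

1. 0.0ms @ 0 + 625.0ms (1)
2. 625.0ms @ 1 + 625.0ms (1)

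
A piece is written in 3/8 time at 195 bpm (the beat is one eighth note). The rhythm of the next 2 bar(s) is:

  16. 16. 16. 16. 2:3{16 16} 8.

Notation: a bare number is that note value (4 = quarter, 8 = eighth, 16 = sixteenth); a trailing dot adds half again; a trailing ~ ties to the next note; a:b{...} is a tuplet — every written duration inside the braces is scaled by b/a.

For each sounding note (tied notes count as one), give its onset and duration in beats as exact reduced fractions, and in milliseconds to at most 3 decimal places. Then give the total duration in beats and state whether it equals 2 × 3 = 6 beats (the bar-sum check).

1) 0.0ms=0b +230.769ms=3/4b
2) 230.769ms=3/4b +230.769ms=3/4b
3) 461.538ms=3/2b +230.769ms=3/4b
4) 692.308ms=9/4b +230.769ms=3/4b
5) 923.077ms=3b +230.769ms=3/4b
6) 1153.846ms=15/4b +230.769ms=3/4b
7) 1384.615ms=9/2b +461.538ms=3/2b
Σ=6b of 6 (195bpm 3/8) — PASS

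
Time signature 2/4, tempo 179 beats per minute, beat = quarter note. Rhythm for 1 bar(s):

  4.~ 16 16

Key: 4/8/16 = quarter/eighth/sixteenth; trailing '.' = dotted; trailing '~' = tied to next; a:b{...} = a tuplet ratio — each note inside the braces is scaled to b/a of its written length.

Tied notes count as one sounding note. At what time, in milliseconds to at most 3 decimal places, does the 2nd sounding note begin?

note 2 onset = 7/4b = 586.592ms

1. 0.0ms @ 0 + 586.592ms (7/4)
2. 586.592ms @ 7/4 + 83.799ms (1/4)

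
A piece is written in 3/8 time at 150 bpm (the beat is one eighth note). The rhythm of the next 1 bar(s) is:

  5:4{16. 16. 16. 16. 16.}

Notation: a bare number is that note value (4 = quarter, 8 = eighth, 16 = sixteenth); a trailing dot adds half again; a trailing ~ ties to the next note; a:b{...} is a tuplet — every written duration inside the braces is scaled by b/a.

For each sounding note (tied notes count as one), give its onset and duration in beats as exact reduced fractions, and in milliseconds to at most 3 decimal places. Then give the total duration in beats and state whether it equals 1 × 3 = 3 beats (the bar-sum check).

1) 0.0ms=0b +240.0ms=3/5b
2) 240.0ms=3/5b +240.0ms=3/5b
3) 480.0ms=6/5b +240.0ms=3/5b
4) 720.0ms=9/5b +240.0ms=3/5b
5) 960.0ms=12/5b +240.0ms=3/5b
Σ=3b of 3 (150bpm 3/8) — PASS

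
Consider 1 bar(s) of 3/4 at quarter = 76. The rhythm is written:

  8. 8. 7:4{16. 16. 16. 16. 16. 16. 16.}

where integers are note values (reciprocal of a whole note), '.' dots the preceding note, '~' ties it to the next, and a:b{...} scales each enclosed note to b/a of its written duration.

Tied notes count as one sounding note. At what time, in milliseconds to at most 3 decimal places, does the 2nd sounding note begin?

note 2 onset = 3/4b = 592.105ms

1. 0.0ms @ 0 + 592.105ms (3/4)
2. 592.105ms @ 3/4 + 592.105ms (3/4)
3. 1184.211ms @ 3/2 + 169.173ms (3/14)
4. 1353.383ms @ 12/7 + 169.173ms (3/14)
5. 1522.556ms @ 27/14 + 169.173ms (3/14)
6. 1691.729ms @ 15/7 + 169.173ms (3/14)
7. 1860.902ms @ 33/14 + 169.173ms (3/14)
8. 2030.075ms @ 18/7 + 169.173ms (3/14)
9. 2199.248ms @ 39/14 + 169.173ms (3/14)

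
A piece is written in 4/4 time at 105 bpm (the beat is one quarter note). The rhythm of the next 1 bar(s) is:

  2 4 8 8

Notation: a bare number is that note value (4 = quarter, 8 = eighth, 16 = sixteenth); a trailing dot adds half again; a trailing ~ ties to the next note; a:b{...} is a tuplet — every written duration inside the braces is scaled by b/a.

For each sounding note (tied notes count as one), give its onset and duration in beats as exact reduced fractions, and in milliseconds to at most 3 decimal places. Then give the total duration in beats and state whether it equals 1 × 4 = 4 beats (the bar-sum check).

1) 0.0ms=0b +1142.857ms=2b
2) 1142.857ms=2b +571.429ms=1b
3) 1714.286ms=3b +285.714ms=1/2b
4) 2000.0ms=7/2b +285.714ms=1/2b
Σ=4b of 4 (105bpm 4/4) — PASS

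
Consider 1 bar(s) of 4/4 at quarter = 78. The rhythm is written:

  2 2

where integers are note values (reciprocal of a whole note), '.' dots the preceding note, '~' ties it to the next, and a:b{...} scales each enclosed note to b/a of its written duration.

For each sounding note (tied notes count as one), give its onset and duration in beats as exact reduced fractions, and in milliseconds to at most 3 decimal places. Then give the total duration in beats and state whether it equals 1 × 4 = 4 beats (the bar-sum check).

1) 0.0ms=0b +1538.462ms=2b
2) 1538.462ms=2b +1538.462ms=2b
Σ=4b of 4 (78bpm 4/4) — PASS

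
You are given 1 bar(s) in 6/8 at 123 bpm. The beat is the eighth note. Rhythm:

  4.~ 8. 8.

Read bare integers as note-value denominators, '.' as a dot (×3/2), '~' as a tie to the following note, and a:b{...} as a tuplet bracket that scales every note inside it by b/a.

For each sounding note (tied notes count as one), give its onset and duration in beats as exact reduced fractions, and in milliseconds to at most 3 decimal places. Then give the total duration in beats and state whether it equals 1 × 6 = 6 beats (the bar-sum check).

1) 0.0ms=0b +2195.122ms=9/2b
2) 2195.122ms=9/2b +731.707ms=3/2b
Σ=6b of 6 (123bpm 6/8) — PASS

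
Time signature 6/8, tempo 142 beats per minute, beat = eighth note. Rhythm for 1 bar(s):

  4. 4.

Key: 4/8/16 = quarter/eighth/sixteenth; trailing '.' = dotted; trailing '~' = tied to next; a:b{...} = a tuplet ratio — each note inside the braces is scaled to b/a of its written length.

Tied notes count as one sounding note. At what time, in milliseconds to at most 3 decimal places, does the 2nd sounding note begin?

note 2 onset = 3b = 1267.606ms

1. 0.0ms @ 0 + 1267.606ms (3)
2. 1267.606ms @ 3 + 1267.606ms (3)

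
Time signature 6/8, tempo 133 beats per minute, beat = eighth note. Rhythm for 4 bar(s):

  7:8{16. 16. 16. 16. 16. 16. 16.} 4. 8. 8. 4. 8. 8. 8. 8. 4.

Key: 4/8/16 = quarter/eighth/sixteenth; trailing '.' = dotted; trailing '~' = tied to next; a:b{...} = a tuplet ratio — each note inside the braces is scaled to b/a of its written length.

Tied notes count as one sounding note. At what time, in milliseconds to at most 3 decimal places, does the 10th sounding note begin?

note 10 onset = 21/2b = 4736.842ms

1. 0.0ms @ 0 + 386.681ms (6/7)
2. 386.681ms @ 6/7 + 386.681ms (6/7)
3. 773.362ms @ 12/7 + 386.681ms (6/7)
4. 1160.043ms @ 18/7 + 386.681ms (6/7)
5. 1546.724ms @ 24/7 + 386.681ms (6/7)
6. 1933.405ms @ 30/7 + 386.681ms (6/7)
7. 2320.086ms @ 36/7 + 386.681ms (6/7)
8. 2706.767ms @ 6 + 1353.383ms (3)
9. 4060.15ms @ 9 + 676.692ms (3/2)
10. 4736.842ms @ 21/2 + 676.692ms (3/2)
11. 5413.534ms @ 12 + 1353.383ms (3)
12. 6766.917ms @ 15 + 676.692ms (3/2)
13. 7443.609ms @ 33/2 + 676.692ms (3/2)
14. 8120.301ms @ 18 + 676.692ms (3/2)
15. 8796.992ms @ 39/2 + 676.692ms (3/2)
16. 9473.684ms @ 21 + 1353.383ms (3)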